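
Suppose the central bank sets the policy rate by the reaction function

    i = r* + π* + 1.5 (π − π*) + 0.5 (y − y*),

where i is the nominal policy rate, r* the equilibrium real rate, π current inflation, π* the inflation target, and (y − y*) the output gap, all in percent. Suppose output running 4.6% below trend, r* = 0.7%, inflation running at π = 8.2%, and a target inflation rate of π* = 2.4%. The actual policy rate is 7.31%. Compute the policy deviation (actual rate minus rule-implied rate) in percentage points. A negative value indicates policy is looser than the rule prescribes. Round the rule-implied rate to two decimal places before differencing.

-2.19 pp

Output 4.6% below potential → (y − y*) = -4.6.
i = 0.7 + 2.4 + 1.5 × (8.2 − 2.4) + 0.5 × (-4.6)
   = 0.7 + 2.4 + 8.7 − 2.3 = 9.50
Deviation = 7.31 − 9.50 = -2.19 pp.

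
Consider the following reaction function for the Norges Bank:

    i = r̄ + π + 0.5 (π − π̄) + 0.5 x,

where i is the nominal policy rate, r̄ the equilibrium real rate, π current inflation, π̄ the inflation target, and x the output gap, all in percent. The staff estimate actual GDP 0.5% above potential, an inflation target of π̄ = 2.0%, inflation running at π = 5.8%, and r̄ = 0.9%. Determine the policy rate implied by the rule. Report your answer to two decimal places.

Output 0.5% above potential → x = 0.5.
i = 0.9 + 5.8 + 0.5 × (5.8 − 2.0) + 0.5 × 0.5
   = 0.9 + 5.8 + 1.9 + 0.25 = 8.85

8.85%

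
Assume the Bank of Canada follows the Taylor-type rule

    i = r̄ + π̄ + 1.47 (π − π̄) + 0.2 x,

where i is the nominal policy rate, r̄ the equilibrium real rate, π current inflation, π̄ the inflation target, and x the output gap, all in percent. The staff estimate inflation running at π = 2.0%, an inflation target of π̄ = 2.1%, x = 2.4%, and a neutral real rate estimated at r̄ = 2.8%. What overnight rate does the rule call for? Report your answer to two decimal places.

5.23%

i = 2.8 + 2.1 + 1.47 × (2.0 − 2.1) + 0.2 × 2.4
   = 2.8 + 2.1 − 0.147 + 0.48 = 5.23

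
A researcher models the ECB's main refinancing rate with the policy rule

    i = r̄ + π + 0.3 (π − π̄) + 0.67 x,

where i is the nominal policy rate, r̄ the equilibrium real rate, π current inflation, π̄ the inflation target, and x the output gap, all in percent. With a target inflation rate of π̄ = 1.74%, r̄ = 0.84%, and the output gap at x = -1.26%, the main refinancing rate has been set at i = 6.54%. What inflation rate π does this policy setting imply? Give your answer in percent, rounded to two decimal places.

5.44%

Collecting π: i = r̄ + (1 + 0.3) π − 0.3 π̄ + 0.67 x
1.3 π = 6.54 − 0.84 + 0.3 × 1.74 − 0.67 × (-1.26) = 7.0662
π = 7.0662 / 1.3 = 5.44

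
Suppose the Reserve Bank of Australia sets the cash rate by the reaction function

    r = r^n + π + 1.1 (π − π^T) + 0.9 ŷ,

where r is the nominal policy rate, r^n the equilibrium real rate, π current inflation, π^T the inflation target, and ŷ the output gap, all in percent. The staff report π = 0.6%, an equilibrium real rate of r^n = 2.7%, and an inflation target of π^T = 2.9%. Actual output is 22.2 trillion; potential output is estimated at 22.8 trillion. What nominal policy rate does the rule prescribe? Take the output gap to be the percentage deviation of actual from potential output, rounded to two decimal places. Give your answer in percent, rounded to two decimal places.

-1.60%

Output gap = 100 × (22.2 − 22.8) / 22.8 = -2.63%.
r = 2.70 + 0.60 + 1.1 × (0.60 − 2.90) + 0.9 × (-2.63)
   = 2.70 + 0.6 − 2.53 − 2.367 = -1.60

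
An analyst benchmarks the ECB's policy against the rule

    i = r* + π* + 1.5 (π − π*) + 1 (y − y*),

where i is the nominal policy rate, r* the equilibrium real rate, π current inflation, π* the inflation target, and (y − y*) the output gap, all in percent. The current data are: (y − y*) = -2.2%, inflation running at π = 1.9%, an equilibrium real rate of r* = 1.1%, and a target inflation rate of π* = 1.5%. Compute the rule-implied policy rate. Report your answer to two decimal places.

i = 1.1 + 1.5 + 1.5 × (1.9 − 1.5) + 1 × (-2.2)
   = 1.1 + 1.5 + 0.6 − 2.2 = 1.00

1.00%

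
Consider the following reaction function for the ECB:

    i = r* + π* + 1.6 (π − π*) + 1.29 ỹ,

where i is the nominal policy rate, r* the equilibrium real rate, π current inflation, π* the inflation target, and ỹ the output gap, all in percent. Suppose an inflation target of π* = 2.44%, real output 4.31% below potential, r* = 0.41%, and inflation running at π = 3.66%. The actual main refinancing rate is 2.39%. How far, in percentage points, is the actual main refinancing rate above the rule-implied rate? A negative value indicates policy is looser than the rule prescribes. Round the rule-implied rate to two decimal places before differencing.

Output 4.31% below potential → ỹ = -4.31.
i = 0.41 + 2.44 + 1.6 × (3.66 − 2.44) + 1.29 × (-4.31)
   = 0.41 + 2.44 + 1.952 − 5.5599 = -0.76
Deviation = 2.39 − (-0.76) = 3.15 pp.

3.15 pp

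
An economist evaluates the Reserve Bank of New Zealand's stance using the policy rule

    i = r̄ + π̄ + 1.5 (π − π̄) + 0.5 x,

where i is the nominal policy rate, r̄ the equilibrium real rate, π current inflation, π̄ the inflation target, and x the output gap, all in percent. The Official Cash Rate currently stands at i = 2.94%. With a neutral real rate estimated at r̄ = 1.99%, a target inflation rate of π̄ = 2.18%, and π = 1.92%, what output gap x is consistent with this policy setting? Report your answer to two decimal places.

-1.68%

0.5 x = 2.94 − 1.99 − 2.18 − 1.5 × (1.92 − 2.18) = -0.84
x = -0.84 / 0.5 = -1.68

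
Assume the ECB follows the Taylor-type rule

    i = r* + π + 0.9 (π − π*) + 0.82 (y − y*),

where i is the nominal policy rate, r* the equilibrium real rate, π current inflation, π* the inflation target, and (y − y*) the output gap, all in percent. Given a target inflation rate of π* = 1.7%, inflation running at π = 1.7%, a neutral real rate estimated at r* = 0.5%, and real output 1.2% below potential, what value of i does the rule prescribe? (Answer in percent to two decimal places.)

1.22%

Output 1.2% below potential → (y − y*) = -1.2.
i = 0.5 + 1.7 + 0.9 × (1.7 − 1.7) + 0.82 × (-1.2)
   = 0.5 + 1.7 + 0 − 0.984 = 1.22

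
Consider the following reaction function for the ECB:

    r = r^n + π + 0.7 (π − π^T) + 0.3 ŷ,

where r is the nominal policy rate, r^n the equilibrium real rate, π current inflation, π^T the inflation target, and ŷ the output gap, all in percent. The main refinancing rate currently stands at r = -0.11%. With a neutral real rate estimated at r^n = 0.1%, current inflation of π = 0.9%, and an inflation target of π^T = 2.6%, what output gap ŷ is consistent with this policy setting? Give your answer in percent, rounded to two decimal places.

0.3 ŷ = -0.11 − 0.1 − 0.9 − 0.7 × (0.9 − 2.6) = 0.08
ŷ = 0.08 / 0.3 = 0.27

0.27%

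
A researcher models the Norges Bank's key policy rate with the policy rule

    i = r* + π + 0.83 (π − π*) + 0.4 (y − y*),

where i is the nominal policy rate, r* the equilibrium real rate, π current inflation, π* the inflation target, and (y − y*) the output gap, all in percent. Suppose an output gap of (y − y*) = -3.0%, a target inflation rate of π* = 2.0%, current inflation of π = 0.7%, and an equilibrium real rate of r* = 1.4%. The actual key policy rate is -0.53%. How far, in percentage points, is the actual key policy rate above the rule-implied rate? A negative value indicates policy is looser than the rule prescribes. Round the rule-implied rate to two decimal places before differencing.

-0.35 pp

i = 1.4 + 0.7 + 0.83 × (0.7 − 2.0) + 0.4 × (-3.0)
   = 1.4 + 0.7 − 1.079 − 1.2 = -0.18
Deviation = -0.53 − (-0.18) = -0.35 pp.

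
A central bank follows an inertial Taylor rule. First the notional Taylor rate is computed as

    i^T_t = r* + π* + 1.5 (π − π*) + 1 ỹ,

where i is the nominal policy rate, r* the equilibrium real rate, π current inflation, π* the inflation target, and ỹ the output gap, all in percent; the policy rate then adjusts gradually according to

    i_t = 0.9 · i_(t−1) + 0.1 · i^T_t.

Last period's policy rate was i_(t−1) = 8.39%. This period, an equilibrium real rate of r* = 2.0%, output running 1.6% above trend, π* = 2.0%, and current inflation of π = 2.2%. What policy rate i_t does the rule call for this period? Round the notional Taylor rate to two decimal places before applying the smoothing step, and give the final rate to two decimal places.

Output 1.6% above potential → ỹ = 1.6.
i^T_t = 2.0 + 2.0 + 1.5 × (2.2 − 2.0) + 1 × 1.6
   = 2.0 + 2 + 0.3 + 1.6 = 5.90
i_t = 0.9 × 8.39 + 0.1 × 5.90 = 7.551 + 0.59 = 8.14

8.14%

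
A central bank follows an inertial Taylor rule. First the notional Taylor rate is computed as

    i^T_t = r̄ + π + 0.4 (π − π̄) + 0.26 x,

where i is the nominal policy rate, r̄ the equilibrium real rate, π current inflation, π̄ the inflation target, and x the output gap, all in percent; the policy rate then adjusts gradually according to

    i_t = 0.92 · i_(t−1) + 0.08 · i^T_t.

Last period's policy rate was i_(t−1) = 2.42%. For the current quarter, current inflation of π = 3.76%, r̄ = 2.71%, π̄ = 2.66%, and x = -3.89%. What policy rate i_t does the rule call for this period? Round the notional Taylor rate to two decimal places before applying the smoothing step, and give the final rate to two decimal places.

2.70%

i^T_t = 2.71 + 3.76 + 0.4 × (3.76 − 2.66) + 0.26 × (-3.89)
   = 2.71 + 3.76 + 0.44 − 1.0114 = 5.90
i_t = 0.92 × 2.42 + 0.08 × 5.90 = 2.2264 + 0.472 = 2.70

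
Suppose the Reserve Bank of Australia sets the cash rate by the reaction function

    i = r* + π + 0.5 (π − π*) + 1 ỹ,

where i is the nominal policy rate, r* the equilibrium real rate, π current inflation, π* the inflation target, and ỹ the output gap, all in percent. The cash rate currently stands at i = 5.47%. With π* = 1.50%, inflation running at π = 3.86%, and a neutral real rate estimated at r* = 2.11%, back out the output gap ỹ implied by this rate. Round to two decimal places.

1 ỹ = 5.47 − 2.11 − 3.86 − 0.5 × (3.86 − 1.50) = -1.68
ỹ = -1.68 / 1 = -1.68

-1.68%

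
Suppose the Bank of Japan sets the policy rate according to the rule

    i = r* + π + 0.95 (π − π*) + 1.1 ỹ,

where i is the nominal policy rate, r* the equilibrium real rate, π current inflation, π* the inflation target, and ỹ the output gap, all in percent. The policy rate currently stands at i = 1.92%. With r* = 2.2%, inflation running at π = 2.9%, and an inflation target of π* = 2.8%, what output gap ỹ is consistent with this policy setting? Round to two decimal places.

-2.98%

1.1 ỹ = 1.92 − 2.2 − 2.9 − 0.95 × (2.9 − 2.8) = -3.275
ỹ = -3.275 / 1.1 = -2.98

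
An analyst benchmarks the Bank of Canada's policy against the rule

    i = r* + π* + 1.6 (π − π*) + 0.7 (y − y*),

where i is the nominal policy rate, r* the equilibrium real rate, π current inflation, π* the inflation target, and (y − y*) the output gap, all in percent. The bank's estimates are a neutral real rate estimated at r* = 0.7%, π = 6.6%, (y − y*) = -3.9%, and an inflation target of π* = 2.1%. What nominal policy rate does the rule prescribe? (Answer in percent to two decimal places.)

7.27%

i = 0.7 + 2.1 + 1.6 × (6.6 − 2.1) + 0.7 × (-3.9)
   = 0.7 + 2.1 + 7.2 − 2.73 = 7.27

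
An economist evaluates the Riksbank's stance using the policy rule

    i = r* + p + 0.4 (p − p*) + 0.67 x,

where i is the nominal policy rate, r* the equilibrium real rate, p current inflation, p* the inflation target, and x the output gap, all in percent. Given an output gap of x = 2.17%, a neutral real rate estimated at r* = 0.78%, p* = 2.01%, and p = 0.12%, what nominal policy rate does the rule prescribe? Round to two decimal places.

1.60%

i = 0.78 + 0.12 + 0.4 × (0.12 − 2.01) + 0.67 × 2.17
   = 0.78 + 0.12 − 0.756 + 1.4539 = 1.60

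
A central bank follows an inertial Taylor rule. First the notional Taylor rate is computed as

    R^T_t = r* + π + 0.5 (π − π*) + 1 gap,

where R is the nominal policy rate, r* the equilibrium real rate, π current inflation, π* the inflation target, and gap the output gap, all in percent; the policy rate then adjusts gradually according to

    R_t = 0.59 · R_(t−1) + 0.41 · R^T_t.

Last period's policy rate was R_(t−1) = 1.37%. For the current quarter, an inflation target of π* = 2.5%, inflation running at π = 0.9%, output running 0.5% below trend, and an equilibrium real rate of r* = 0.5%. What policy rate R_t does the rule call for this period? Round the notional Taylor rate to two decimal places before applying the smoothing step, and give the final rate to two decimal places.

Output 0.5% below potential → gap = -0.5.
R^T_t = 0.5 + 0.9 + 0.5 × (0.9 − 2.5) + 1 × (-0.5)
   = 0.5 + 0.9 − 0.8 − 0.5 = 0.10
R_t = 0.59 × 1.37 + 0.41 × 0.10 = 0.8083 + 0.041 = 0.85

0.85%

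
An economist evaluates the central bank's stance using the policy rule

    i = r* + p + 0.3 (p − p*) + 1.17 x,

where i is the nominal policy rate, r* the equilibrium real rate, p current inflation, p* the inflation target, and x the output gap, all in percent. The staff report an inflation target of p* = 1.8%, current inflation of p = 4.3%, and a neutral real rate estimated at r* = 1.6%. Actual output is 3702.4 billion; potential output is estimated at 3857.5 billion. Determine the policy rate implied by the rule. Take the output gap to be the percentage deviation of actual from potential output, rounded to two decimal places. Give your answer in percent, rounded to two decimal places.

1.95%

Output gap = 100 × (3702.4 − 3857.5) / 3857.5 = -4.02%.
i = 1.60 + 4.30 + 0.3 × (4.30 − 1.80) + 1.17 × (-4.02)
   = 1.60 + 4.3 + 0.75 − 4.7034 = 1.95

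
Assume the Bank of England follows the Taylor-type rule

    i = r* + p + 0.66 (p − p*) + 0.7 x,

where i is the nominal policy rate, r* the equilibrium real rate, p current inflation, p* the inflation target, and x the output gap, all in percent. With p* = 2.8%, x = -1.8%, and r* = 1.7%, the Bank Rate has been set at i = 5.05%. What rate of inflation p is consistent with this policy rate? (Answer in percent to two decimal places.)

Collecting p: i = r* + (1 + 0.66) p − 0.66 p* + 0.7 x
1.66 p = 5.05 − 1.7 + 0.66 × 2.8 − 0.7 × (-1.8) = 6.458
p = 6.458 / 1.66 = 3.89

3.89%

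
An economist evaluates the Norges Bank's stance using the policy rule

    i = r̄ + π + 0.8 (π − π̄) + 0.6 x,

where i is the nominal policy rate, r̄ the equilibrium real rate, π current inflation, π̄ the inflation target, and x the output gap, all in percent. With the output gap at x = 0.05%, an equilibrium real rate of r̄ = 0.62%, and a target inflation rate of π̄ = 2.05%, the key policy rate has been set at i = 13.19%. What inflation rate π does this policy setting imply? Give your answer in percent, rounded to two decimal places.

Collecting π: i = r̄ + (1 + 0.8) π − 0.8 π̄ + 0.6 x
1.8 π = 13.19 − 0.62 + 0.8 × 2.05 − 0.6 × 0.05 = 14.18
π = 14.18 / 1.8 = 7.88

7.88%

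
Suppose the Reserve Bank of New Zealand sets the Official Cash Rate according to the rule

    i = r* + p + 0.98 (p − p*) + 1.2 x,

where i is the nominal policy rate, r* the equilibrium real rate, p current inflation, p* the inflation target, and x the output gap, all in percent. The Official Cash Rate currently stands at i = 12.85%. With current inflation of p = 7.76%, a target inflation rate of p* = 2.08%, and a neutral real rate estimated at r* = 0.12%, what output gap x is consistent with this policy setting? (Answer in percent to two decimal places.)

1.2 x = 12.85 − 0.12 − 7.76 − 0.98 × (7.76 − 2.08) = -0.5964
x = -0.5964 / 1.2 = -0.50

-0.50%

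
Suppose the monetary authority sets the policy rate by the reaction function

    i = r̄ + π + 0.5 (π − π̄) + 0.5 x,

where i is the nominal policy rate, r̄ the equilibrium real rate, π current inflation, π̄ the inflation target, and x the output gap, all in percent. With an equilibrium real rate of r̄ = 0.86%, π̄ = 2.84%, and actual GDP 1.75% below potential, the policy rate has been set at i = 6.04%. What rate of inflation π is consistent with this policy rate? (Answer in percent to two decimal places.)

4.98%

Output 1.75% below potential → x = -1.75.
Collecting π: i = r̄ + (1 + 0.5) π − 0.5 π̄ + 0.5 x
1.5 π = 6.04 − 0.86 + 0.5 × 2.84 − 0.5 × (-1.75) = 7.475
π = 7.475 / 1.5 = 4.98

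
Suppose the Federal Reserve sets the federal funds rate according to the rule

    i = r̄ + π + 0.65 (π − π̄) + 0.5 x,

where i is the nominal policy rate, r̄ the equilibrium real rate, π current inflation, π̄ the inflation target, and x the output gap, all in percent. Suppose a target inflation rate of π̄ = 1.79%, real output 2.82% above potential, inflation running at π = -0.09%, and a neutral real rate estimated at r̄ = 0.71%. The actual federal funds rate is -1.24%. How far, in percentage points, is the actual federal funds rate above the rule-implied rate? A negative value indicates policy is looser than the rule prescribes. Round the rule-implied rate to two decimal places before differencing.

Output 2.82% above potential → x = 2.82.
i = 0.71 + (-0.09) + 0.65 × (-0.09 − 1.79) + 0.5 × 2.82
   = 0.71 − 0.09 − 1.222 + 1.41 = 0.81
Deviation = -1.24 − 0.81 = -2.05 pp.

-2.05 pp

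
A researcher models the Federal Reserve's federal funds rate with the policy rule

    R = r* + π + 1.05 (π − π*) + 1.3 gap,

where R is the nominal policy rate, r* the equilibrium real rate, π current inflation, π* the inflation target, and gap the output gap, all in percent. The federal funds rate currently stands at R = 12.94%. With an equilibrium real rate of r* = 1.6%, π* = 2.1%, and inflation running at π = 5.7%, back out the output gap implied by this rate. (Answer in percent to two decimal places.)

1.43%

1.3 gap = 12.94 − 1.6 − 5.7 − 1.05 × (5.7 − 2.1) = 1.86
gap = 1.86 / 1.3 = 1.43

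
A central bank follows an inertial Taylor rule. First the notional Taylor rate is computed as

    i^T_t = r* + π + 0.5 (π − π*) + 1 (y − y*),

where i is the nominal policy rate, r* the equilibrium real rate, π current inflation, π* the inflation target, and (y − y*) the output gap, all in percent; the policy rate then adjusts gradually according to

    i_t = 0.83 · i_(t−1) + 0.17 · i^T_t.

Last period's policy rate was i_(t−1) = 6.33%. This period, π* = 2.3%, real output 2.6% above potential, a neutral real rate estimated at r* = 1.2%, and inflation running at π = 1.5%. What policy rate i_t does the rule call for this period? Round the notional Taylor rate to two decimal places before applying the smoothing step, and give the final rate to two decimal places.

6.09%

Output 2.6% above potential → (y − y*) = 2.6.
i^T_t = 1.2 + 1.5 + 0.5 × (1.5 − 2.3) + 1 × 2.6
   = 1.2 + 1.5 − 0.4 + 2.6 = 4.90
i_t = 0.83 × 6.33 + 0.17 × 4.90 = 5.2539 + 0.833 = 6.09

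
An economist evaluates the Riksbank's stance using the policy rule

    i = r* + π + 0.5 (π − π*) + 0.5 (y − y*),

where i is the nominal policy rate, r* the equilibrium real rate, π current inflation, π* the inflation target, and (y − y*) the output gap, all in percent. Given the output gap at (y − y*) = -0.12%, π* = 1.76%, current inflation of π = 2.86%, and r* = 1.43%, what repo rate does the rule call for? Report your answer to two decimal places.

4.78%

i = 1.43 + 2.86 + 0.5 × (2.86 − 1.76) + 0.5 × (-0.12)
   = 1.43 + 2.86 + 0.55 − 0.06 = 4.78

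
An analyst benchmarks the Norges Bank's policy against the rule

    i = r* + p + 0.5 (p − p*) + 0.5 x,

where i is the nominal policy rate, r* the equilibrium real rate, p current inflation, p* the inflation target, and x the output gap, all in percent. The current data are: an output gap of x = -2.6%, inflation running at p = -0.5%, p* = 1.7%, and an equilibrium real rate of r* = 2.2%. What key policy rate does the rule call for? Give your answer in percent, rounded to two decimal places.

-0.70%

i = 2.2 + (-0.5) + 0.5 × (-0.5 − 1.7) + 0.5 × (-2.6)
   = 2.2 − 0.5 − 1.1 − 1.3 = -0.70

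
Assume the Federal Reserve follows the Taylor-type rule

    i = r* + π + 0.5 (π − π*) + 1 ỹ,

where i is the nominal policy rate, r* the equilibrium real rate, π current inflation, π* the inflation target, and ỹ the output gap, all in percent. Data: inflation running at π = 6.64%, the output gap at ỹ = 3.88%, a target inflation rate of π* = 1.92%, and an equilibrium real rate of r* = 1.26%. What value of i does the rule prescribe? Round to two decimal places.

14.14%

i = 1.26 + 6.64 + 0.5 × (6.64 − 1.92) + 1 × 3.88
   = 1.26 + 6.64 + 2.36 + 3.88 = 14.14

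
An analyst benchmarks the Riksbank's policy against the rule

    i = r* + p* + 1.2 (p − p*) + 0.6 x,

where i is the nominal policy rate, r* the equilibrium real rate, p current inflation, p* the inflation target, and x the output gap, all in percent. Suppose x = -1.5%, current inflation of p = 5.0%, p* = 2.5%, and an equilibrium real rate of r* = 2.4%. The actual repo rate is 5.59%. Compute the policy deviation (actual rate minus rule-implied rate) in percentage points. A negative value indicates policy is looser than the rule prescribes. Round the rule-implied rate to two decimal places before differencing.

i = 2.4 + 2.5 + 1.2 × (5.0 − 2.5) + 0.6 × (-1.5)
   = 2.4 + 2.5 + 3 − 0.9 = 7.00
Deviation = 5.59 − 7.00 = -1.41 pp.

-1.41 pp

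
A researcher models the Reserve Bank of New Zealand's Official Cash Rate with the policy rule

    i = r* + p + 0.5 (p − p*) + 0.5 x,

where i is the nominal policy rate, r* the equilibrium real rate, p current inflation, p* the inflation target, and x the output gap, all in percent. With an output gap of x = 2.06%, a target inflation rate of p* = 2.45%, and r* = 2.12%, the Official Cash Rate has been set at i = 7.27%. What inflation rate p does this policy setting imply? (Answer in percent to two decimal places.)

3.56%

Collecting p: i = r* + (1 + 0.5) p − 0.5 p* + 0.5 x
1.5 p = 7.27 − 2.12 + 0.5 × 2.45 − 0.5 × 2.06 = 5.345
p = 5.345 / 1.5 = 3.56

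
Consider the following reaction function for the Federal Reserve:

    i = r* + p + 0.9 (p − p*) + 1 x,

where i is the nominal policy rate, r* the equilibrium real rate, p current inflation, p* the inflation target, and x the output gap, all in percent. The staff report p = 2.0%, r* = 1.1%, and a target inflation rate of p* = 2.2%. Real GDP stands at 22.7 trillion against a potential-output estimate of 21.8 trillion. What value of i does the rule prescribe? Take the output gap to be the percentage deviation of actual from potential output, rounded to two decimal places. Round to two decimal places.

7.05%

Output gap = 100 × (22.7 − 21.8) / 21.8 = 4.13%.
i = 1.10 + 2.00 + 0.9 × (2.00 − 2.20) + 1 × 4.13
   = 1.10 + 2 − 0.18 + 4.13 = 7.05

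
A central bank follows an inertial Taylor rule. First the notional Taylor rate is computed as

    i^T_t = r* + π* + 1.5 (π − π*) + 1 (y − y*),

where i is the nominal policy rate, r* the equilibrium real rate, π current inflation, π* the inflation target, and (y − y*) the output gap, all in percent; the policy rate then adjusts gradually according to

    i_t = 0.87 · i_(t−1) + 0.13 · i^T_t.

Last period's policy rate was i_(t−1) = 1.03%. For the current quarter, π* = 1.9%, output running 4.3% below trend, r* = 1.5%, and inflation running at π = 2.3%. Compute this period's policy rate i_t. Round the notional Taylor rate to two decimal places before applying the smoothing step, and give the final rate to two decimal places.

0.86%

Output 4.3% below potential → (y − y*) = -4.3.
i^T_t = 1.5 + 1.9 + 1.5 × (2.3 − 1.9) + 1 × (-4.3)
   = 1.5 + 1.9 + 0.6 − 4.3 = -0.30
i_t = 0.87 × 1.03 + 0.13 × (-0.30) = 0.8961 − 0.039 = 0.86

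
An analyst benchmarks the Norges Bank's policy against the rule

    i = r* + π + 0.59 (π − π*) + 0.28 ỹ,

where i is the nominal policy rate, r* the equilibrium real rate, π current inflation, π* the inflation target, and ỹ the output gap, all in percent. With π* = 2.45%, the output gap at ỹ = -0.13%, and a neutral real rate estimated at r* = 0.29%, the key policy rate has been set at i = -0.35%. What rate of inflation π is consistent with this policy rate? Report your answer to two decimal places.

Collecting π: i = r* + (1 + 0.59) π − 0.59 π* + 0.28 ỹ
1.59 π = -0.35 − 0.29 + 0.59 × 2.45 − 0.28 × (-0.13) = 0.8419
π = 0.8419 / 1.59 = 0.53

0.53%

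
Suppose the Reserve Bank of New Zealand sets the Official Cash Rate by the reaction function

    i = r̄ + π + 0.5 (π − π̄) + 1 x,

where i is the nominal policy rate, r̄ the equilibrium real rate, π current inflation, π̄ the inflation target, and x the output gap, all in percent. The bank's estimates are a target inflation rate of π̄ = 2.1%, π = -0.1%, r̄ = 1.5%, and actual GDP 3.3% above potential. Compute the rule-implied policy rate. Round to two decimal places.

Output 3.3% above potential → x = 3.3.
i = 1.5 + (-0.1) + 0.5 × (-0.1 − 2.1) + 1 × 3.3
   = 1.5 − 0.1 − 1.1 + 3.3 = 3.60

3.60%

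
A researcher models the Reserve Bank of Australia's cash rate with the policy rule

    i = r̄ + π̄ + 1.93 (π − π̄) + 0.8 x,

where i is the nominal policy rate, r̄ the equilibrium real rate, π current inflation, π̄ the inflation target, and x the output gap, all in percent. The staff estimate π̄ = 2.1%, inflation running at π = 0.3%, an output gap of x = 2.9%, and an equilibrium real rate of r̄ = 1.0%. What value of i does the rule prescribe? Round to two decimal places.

i = 1.0 + 2.1 + 1.93 × (0.3 − 2.1) + 0.8 × 2.9
   = 1.0 + 2.1 − 3.474 + 2.32 = 1.95

1.95%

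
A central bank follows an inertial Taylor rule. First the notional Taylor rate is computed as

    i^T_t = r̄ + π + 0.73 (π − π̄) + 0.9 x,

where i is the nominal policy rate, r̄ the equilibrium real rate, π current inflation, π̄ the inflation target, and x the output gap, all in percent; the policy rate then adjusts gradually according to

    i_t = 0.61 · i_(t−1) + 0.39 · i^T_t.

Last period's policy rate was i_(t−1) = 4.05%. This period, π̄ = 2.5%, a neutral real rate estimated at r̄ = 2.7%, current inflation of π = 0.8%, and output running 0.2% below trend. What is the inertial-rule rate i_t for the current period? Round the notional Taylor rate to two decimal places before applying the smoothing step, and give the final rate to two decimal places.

3.28%

Output 0.2% below potential → x = -0.2.
i^T_t = 2.7 + 0.8 + 0.73 × (0.8 − 2.5) + 0.9 × (-0.2)
   = 2.7 + 0.8 − 1.241 − 0.18 = 2.08
i_t = 0.61 × 4.05 + 0.39 × 2.08 = 2.4705 + 0.8112 = 3.28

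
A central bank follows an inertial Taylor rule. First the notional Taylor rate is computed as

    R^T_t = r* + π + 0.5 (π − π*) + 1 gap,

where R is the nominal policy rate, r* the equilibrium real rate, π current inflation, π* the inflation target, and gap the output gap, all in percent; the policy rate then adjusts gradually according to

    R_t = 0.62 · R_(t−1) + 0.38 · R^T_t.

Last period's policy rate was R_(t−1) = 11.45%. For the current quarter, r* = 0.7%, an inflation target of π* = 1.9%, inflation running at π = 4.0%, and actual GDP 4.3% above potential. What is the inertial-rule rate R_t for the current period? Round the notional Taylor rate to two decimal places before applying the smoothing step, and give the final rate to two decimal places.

Output 4.3% above potential → gap = 4.3.
R^T_t = 0.7 + 4.0 + 0.5 × (4.0 − 1.9) + 1 × 4.3
   = 0.7 + 4 + 1.05 + 4.3 = 10.05
R_t = 0.62 × 11.45 + 0.38 × 10.05 = 7.099 + 3.819 = 10.92

10.92%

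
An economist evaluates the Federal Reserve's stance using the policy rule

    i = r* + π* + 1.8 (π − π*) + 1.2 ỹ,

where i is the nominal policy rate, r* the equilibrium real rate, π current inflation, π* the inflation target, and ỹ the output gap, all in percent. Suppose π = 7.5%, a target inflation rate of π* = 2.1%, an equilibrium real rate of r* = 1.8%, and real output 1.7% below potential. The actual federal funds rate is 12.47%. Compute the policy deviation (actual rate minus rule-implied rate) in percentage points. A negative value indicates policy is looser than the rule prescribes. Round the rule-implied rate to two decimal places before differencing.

Output 1.7% below potential → ỹ = -1.7.
i = 1.8 + 2.1 + 1.8 × (7.5 − 2.1) + 1.2 × (-1.7)
   = 1.8 + 2.1 + 9.72 − 2.04 = 11.58
Deviation = 12.47 − 11.58 = 0.89 pp.

0.89 pp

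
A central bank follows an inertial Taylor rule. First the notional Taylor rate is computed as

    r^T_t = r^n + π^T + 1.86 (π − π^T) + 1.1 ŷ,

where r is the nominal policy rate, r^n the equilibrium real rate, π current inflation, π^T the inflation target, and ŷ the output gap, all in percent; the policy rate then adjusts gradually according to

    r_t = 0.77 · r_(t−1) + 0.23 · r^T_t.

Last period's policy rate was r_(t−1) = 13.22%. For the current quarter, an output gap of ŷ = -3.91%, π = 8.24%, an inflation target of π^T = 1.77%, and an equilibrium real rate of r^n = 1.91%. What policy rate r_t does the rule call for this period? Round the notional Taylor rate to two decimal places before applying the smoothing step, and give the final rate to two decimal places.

r^T_t = 1.91 + 1.77 + 1.86 × (8.24 − 1.77) + 1.1 × (-3.91)
   = 1.91 + 1.77 + 12.0342 − 4.301 = 11.41
r_t = 0.77 × 13.22 + 0.23 × 11.41 = 10.1794 + 2.6243 = 12.80

12.80%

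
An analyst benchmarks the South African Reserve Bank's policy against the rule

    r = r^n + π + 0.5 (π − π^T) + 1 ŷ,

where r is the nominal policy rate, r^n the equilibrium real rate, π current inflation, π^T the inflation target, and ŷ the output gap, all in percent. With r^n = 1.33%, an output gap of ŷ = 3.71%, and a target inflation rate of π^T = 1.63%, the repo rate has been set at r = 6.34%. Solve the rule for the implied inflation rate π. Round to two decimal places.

1.41%

Collecting π: r = r^n + (1 + 0.5) π − 0.5 π^T + 1 ŷ
1.5 π = 6.34 − 1.33 + 0.5 × 1.63 − 1 × 3.71 = 2.115
π = 2.115 / 1.5 = 1.41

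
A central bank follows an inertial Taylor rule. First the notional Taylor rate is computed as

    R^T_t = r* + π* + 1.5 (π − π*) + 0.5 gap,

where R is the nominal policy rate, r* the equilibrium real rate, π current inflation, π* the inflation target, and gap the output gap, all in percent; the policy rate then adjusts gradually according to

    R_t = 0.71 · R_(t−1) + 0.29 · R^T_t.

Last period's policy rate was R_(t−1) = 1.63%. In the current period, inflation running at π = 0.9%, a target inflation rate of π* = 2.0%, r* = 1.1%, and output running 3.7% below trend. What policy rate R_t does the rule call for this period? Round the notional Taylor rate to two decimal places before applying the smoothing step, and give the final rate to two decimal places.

1.04%

Output 3.7% below potential → gap = -3.7.
R^T_t = 1.1 + 2.0 + 1.5 × (0.9 − 2.0) + 0.5 × (-3.7)
   = 1.1 + 2 − 1.65 − 1.85 = -0.40
R_t = 0.71 × 1.63 + 0.29 × (-0.40) = 1.1573 − 0.116 = 1.04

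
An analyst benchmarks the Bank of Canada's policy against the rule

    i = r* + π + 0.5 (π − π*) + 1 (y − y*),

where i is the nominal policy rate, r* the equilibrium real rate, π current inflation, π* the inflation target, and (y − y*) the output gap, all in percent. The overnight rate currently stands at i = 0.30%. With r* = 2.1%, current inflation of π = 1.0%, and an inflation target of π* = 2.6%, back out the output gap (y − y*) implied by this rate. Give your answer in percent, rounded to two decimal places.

-2.00%

1 (y − y*) = 0.30 − 2.1 − 1.0 − 0.5 × (1.0 − 2.6) = -2
(y − y*) = -2 / 1 = -2.00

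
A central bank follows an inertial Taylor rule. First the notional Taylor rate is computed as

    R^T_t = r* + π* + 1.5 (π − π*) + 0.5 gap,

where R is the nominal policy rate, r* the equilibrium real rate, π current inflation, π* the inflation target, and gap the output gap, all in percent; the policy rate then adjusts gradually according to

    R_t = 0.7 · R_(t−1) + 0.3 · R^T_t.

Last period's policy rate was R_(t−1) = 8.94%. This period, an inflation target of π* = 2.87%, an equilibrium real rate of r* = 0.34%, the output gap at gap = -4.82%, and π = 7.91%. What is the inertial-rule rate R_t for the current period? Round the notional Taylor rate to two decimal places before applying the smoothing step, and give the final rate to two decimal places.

8.77%

R^T_t = 0.34 + 2.87 + 1.5 × (7.91 − 2.87) + 0.5 × (-4.82)
   = 0.34 + 2.87 + 7.56 − 2.41 = 8.36
R_t = 0.7 × 8.94 + 0.3 × 8.36 = 6.258 + 2.508 = 8.77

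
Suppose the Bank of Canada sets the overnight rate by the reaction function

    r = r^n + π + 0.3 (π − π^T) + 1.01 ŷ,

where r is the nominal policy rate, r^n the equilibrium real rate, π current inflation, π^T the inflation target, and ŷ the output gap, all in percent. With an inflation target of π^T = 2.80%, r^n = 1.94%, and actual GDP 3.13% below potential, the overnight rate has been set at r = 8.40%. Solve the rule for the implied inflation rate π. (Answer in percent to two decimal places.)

Output 3.13% below potential → ŷ = -3.13.
Collecting π: r = r^n + (1 + 0.3) π − 0.3 π^T + 1.01 ŷ
1.3 π = 8.40 − 1.94 + 0.3 × 2.80 − 1.01 × (-3.13) = 10.4613
π = 10.4613 / 1.3 = 8.05

8.05%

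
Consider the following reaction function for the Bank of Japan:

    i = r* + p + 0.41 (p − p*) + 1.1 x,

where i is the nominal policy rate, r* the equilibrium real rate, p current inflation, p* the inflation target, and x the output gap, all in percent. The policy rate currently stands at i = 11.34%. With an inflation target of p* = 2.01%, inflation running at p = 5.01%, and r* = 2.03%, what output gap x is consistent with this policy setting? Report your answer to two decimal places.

2.79%

1.1 x = 11.34 − 2.03 − 5.01 − 0.41 × (5.01 − 2.01) = 3.07
x = 3.07 / 1.1 = 2.79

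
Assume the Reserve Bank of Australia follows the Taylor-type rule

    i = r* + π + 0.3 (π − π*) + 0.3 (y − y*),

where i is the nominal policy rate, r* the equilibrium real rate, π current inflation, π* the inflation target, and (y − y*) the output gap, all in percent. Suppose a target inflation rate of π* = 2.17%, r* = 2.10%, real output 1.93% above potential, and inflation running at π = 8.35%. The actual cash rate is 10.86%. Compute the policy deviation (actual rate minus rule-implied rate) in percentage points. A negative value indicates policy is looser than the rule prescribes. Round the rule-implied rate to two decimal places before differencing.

Output 1.93% above potential → (y − y*) = 1.93.
i = 2.10 + 8.35 + 0.3 × (8.35 − 2.17) + 0.3 × 1.93
   = 2.10 + 8.35 + 1.854 + 0.579 = 12.88
Deviation = 10.86 − 12.88 = -2.02 pp.

-2.02 pp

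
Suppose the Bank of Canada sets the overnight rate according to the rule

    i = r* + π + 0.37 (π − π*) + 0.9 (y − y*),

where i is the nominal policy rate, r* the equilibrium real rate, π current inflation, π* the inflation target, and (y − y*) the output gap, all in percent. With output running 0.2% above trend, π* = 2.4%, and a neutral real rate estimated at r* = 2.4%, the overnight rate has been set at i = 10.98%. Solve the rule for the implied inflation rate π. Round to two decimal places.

Output 0.2% above potential → (y − y*) = 0.2.
Collecting π: i = r* + (1 + 0.37) π − 0.37 π* + 0.9 (y − y*)
1.37 π = 10.98 − 2.4 + 0.37 × 2.4 − 0.9 × 0.2 = 9.288
π = 9.288 / 1.37 = 6.78

6.78%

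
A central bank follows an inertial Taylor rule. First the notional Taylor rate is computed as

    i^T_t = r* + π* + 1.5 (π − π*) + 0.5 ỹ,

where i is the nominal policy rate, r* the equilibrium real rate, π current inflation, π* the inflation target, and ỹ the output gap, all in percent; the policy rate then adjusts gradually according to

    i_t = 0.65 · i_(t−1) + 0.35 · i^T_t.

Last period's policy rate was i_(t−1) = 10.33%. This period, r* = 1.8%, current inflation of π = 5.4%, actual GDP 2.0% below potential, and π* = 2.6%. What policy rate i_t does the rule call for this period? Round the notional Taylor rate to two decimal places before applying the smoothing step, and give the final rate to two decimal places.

9.37%

Output 2.0% below potential → ỹ = -2.0.
i^T_t = 1.8 + 2.6 + 1.5 × (5.4 − 2.6) + 0.5 × (-2.0)
   = 1.8 + 2.6 + 4.2 − 1 = 7.60
i_t = 0.65 × 10.33 + 0.35 × 7.60 = 6.7145 + 2.66 = 9.37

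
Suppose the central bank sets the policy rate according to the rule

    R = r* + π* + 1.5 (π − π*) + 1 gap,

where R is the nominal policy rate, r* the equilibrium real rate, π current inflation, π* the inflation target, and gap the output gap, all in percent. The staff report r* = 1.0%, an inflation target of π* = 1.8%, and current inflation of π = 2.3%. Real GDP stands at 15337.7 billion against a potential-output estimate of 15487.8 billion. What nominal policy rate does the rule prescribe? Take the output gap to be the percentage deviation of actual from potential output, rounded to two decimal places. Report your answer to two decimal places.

2.58%

Output gap = 100 × (15337.7 − 15487.8) / 15487.8 = -0.97%.
R = 1.00 + 1.80 + 1.5 × (2.30 − 1.80) + 1 × (-0.97)
   = 1.00 + 1.8 + 0.75 − 0.97 = 2.58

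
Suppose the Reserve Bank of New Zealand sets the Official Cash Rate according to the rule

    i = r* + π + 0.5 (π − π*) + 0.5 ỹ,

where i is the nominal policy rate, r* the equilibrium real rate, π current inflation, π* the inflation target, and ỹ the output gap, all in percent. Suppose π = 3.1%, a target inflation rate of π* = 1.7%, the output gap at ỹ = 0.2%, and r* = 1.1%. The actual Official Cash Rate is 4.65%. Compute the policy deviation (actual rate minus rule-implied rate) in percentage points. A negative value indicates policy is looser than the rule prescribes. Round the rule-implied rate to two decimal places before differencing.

i = 1.1 + 3.1 + 0.5 × (3.1 − 1.7) + 0.5 × 0.2
   = 1.1 + 3.1 + 0.7 + 0.1 = 5.00
Deviation = 4.65 − 5.00 = -0.35 pp.

-0.35 pp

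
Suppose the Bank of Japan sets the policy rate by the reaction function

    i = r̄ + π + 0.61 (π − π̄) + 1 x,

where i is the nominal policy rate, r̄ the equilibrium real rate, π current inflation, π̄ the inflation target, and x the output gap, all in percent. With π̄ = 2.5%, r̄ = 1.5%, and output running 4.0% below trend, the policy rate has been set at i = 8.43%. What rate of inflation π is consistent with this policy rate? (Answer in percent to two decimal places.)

Output 4.0% below potential → x = -4.0.
Collecting π: i = r̄ + (1 + 0.61) π − 0.61 π̄ + 1 x
1.61 π = 8.43 − 1.5 + 0.61 × 2.5 − 1 × (-4.0) = 12.455
π = 12.455 / 1.61 = 7.74

7.74%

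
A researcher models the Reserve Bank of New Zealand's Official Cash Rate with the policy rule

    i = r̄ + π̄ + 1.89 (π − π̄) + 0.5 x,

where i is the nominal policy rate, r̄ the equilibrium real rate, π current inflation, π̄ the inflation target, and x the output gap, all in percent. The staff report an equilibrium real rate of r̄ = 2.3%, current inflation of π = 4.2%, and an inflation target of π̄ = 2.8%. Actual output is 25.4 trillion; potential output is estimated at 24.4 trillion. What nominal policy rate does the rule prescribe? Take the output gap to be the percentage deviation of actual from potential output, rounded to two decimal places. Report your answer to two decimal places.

9.80%

Output gap = 100 × (25.4 − 24.4) / 24.4 = 4.10%.
i = 2.30 + 2.80 + 1.89 × (4.20 − 2.80) + 0.5 × 4.10
   = 2.30 + 2.8 + 2.646 + 2.05 = 9.80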